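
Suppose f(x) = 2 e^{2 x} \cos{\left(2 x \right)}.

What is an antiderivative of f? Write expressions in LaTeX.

An antiderivative is F(x) = \frac{e^{2 x} \sin{\left(2 x \right)}}{2} + \frac{e^{2 x} \cos{\left(2 x \right)}}{2}.

For F(x) to be correct the identity F'(x) - f(x) = 0 must hold.
Check: d/dx[\frac{e^{2 x} \sin{\left(2 x \right)}}{2} + \frac{e^{2 x} \cos{\left(2 x \right)}}{2}] = 2 e^{2 x} \cos{\left(2 x \right)} = f(x).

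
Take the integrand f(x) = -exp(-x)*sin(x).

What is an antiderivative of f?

An antiderivative is F(x) = (sin(x) + cos(x))*exp(-x)/2.

Recover f(x) by differentiating a candidate F(x); any mismatch rules it out.
Check: d/dx[(sin(x) + cos(x))*exp(-x)/2] = -exp(-x)*sin(x) = f(x).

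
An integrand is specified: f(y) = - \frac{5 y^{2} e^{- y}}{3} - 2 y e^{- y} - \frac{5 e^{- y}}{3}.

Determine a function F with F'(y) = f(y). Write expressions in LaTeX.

An antiderivative is F(y) = \frac{\left(5 y^{2} + 16 y + 21\right) e^{- y}}{3}.

f has the shape u'v + uv' for u = \frac{5 y^{2}}{3} + \frac{16 y}{3} + 7 and v = e^{- y} — it is the derivative of the product u*v.
Check: d/dy[\frac{\left(5 y^{2} + 16 y + 21\right) e^{- y}}{3}] = \frac{\left(- 5 y^{2} - 6 y - 5\right) e^{- y}}{3}, which equals f(y).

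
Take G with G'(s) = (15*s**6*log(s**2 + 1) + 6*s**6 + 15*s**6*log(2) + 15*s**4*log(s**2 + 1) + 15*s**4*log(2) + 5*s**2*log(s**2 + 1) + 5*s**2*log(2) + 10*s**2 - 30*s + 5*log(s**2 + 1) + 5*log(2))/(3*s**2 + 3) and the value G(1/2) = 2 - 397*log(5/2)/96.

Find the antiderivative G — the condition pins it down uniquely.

G(s) = s**5*log(2*s**2 + 2) + 5*s*log(2*s**2 + 2)/3 - 5*log(2*s**2 + 2) + 2

G'(s) has the shape u'v + uv' for u = s**5 + 5*s/3 - 5 and v = log(2*s**2 + 2) — it is the derivative of the product u*v.
A general antiderivative is -(-s**5 - 5*s/3 + 5)*log(2*s**2 + 2) + C.
The condition gives C = 2 - 397*log(5/2)/96 - (-397*log(5/2)/96) = 2.
So G(s) = s**5*log(2*s**2 + 2) + 5*s*log(2*s**2 + 2)/3 - 5*log(2*s**2 + 2) + 2.
Check: d/ds[s**5*log(2*s**2 + 2) + 5*s*log(2*s**2 + 2)/3 - 5*log(2*s**2 + 2) + 2] = (15*s**6*log(s**2 + 1) + 6*s**6 + 15*s**6*log(2) + 15*s**4*log(s**2 + 1) + 15*s**4*log(2) + 5*s**2*log(s**2 + 1) + 5*s**2*log(2) + 10*s**2 - 30*s + 5*log(s**2 + 1) + 5*log(2))/(3*s**2 + 3) = G'(s).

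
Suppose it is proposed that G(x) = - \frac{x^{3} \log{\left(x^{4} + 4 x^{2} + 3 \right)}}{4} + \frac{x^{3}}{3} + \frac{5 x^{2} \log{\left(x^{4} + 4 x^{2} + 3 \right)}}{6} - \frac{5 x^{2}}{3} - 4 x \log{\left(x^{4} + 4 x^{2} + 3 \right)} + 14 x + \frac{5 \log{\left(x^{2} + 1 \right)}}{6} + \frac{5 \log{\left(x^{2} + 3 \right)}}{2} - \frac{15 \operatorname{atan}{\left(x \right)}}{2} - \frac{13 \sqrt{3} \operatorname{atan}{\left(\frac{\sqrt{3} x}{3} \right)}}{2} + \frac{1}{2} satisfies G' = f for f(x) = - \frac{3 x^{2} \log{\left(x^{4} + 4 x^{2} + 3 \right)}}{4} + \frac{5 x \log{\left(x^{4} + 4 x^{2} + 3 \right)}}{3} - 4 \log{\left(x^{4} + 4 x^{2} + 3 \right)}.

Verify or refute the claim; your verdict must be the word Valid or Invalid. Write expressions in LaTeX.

Valid - the claim checks out under differentiation.

d/dx[G] = - \frac{3 x^{2} \log{\left(x^{4} + 4 x^{2} + 3 \right)}}{4} + \frac{5 x \log{\left(x^{4} + 4 x^{2} + 3 \right)}}{3} - 4 \log{\left(x^{4} + 4 x^{2} + 3 \right)}
This equals f(x) exactly, so the claim holds.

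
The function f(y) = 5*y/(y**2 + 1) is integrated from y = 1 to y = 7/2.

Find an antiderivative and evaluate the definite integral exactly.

Antiderivative: F(y) = 5*log(y**2 + 1)/2; value = -5*log(2)/2 + 5*log(53/4)/2

f matches the chain-rule pattern g'(h)*h' with inner function h(y) = y**2 + 1; substituting u = h(y) collapses the integral.
F(y) = 5*log(y**2 + 1)/2 is an antiderivative of f.
Check: d/dy[5*log(y**2 + 1)/2] = 5*y/(y**2 + 1) = f(y).
F(7/2) = 5*log(53/4)/2; F(1) = 5*log(2)/2.
Integral = F(7/2) - F(1) = -5*log(2)/2 + 5*log(53/4)/2.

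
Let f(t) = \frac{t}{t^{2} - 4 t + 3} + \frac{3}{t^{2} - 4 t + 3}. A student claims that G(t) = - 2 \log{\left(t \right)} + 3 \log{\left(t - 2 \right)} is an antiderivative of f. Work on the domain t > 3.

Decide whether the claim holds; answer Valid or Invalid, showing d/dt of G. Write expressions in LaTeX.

d/dt[G] = \frac{t + 4}{t^{2} - 2 t}
d/dt[G] - f(t) = \frac{- t^{2} - 7 t + 12}{t^{4} - 6 t^{3} + 11 t^{2} - 6 t} != 0.

Invalid: d/dt[G] - f = \frac{- t^{2} - 7 t + 12}{t^{4} - 6 t^{3} + 11 t^{2} - 6 t}, which is not 0.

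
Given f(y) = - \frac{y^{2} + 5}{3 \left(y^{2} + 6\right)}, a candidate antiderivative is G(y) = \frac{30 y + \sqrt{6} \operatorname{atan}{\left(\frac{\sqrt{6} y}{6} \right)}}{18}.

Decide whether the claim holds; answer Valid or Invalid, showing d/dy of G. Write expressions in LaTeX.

Invalid: d/dy[G] - f = 2, which is not 0.

d/dy[G] = \frac{5 y^{2} + 31}{3 y^{2} + 18}
d/dy[G] - f(y) = 2 != 0.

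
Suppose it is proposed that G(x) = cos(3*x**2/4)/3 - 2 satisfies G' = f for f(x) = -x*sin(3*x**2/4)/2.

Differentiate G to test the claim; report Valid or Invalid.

Valid: G'(x) = f(x).

d/dx[G] = -x*sin(3*x**2/4)/2
This equals f(x) exactly, so the claim holds.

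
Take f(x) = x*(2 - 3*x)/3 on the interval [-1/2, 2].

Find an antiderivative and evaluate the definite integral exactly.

An antiderivative F(x) passes only if d/dx[F] lands on f(x) exactly.
F(x) = -x**3/3 + x**2/3 is an antiderivative of f.
Check: d/dx[-x**3/3 + x**2/3] = -x**2 + 2*x/3, which equals f(x).
F(2) = -4/3; F(-1/2) = 1/8.
Integral = F(2) - F(-1/2) = -35/24.

Antiderivative: F(x) = -x**3/3 + x**2/3; value = -35/24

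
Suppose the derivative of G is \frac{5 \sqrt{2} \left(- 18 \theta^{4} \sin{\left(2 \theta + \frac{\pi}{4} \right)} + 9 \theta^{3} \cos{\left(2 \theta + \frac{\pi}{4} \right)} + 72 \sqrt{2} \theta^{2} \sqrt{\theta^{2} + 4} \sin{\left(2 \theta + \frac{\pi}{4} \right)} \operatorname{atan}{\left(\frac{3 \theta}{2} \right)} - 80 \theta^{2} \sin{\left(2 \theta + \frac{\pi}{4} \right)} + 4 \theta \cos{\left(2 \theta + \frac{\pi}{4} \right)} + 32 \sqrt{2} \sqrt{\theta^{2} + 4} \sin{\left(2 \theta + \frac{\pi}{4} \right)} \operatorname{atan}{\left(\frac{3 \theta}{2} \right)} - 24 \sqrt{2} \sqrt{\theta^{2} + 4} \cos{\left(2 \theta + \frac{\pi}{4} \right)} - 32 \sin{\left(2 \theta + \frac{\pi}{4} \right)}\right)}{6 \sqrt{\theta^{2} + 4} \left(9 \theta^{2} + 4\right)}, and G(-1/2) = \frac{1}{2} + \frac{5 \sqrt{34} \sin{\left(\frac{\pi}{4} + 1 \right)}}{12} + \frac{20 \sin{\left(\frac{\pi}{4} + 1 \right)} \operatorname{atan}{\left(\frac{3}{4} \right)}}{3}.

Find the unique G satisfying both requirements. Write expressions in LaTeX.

G(\theta) = - \frac{- 5 \sqrt{2} \sqrt{\theta^{2} + 4} \cos{\left(2 \theta + \frac{\pi}{4} \right)} + 40 \cos{\left(2 \theta + \frac{\pi}{4} \right)} \operatorname{atan}{\left(\frac{3 \theta}{2} \right)} - 3}{6}

Recognize the product-rule pattern: G'(\theta) = u'v + uv' with u = \frac{5 \sqrt{\frac{\theta^{2}}{2} + 2}}{3} - \frac{20 \operatorname{atan}{\left(\frac{3 \theta}{2} \right)}}{3}, v = \cos{\left(2 \theta + \frac{\pi}{4} \right)}, so integration by parts undoes it.
A general antiderivative is - \frac{4 \left(- \frac{5 \sqrt{\frac{\theta^{2}}{2} + 2}}{4} + 5 \operatorname{atan}{\left(\frac{3 \theta}{2} \right)}\right) \cos{\left(2 \theta + \frac{\pi}{4} \right)}}{3} + C.
The condition gives C = \frac{1}{2} + \frac{5 \sqrt{34} \sin{\left(\frac{\pi}{4} + 1 \right)}}{12} + \frac{20 \sin{\left(\frac{\pi}{4} + 1 \right)} \operatorname{atan}{\left(\frac{3}{4} \right)}}{3} - (\frac{5 \sqrt{34} \sin{\left(\frac{\pi}{4} + 1 \right)}}{12} + \frac{20 \sin{\left(\frac{\pi}{4} + 1 \right)} \operatorname{atan}{\left(\frac{3}{4} \right)}}{3}) = \frac{1}{2}.
So G(\theta) = - \frac{- 5 \sqrt{2} \sqrt{\theta^{2} + 4} \cos{\left(2 \theta + \frac{\pi}{4} \right)} + 40 \cos{\left(2 \theta + \frac{\pi}{4} \right)} \operatorname{atan}{\left(\frac{3 \theta}{2} \right)} - 3}{6}.
Check: d/d\theta[- \frac{- 5 \sqrt{2} \sqrt{\theta^{2} + 4} \cos{\left(2 \theta + \frac{\pi}{4} \right)} + 40 \cos{\left(2 \theta + \frac{\pi}{4} \right)} \operatorname{atan}{\left(\frac{3 \theta}{2} \right)} - 3}{6}] = \frac{- 90 \sqrt{2} \theta^{4} \sin{\left(2 \theta + \frac{\pi}{4} \right)} + 45 \sqrt{2} \theta^{3} \cos{\left(2 \theta + \frac{\pi}{4} \right)} + 720 \theta^{2} \sqrt{\theta^{2} + 4} \sin{\left(2 \theta + \frac{\pi}{4} \right)} \operatorname{atan}{\left(\frac{3 \theta}{2} \right)} - 400 \sqrt{2} \theta^{2} \sin{\left(2 \theta + \frac{\pi}{4} \right)} + 20 \sqrt{2} \theta \cos{\left(2 \theta + \frac{\pi}{4} \right)} + 320 \sqrt{\theta^{2} + 4} \sin{\left(2 \theta + \frac{\pi}{4} \right)} \operatorname{atan}{\left(\frac{3 \theta}{2} \right)} - 240 \sqrt{\theta^{2} + 4} \cos{\left(2 \theta + \frac{\pi}{4} \right)} - 160 \sqrt{2} \sin{\left(2 \theta + \frac{\pi}{4} \right)}}{54 \theta^{2} \sqrt{\theta^{2} + 4} + 24 \sqrt{\theta^{2} + 4}}, which equals G'(\theta).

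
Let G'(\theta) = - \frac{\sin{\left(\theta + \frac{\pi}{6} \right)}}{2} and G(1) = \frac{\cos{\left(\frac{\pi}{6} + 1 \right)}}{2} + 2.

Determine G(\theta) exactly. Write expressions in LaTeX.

G(\theta) = \frac{\cos{\left(\theta + \frac{\pi}{6} \right)} + 4}{2}

Any candidate G(\theta) must reproduce the stated G'(\theta) exactly.
A general antiderivative is \frac{\cos{\left(\theta + \frac{\pi}{6} \right)}}{2} + C.
The condition gives C = \frac{\cos{\left(\frac{\pi}{6} + 1 \right)}}{2} + 2 - (\frac{\cos{\left(\frac{\pi}{6} + 1 \right)}}{2}) = 2.
So G(\theta) = \frac{\cos{\left(\theta + \frac{\pi}{6} \right)} + 4}{2}.
Check: d/d\theta[\frac{\cos{\left(\theta + \frac{\pi}{6} \right)} + 4}{2}] = - \frac{\sin{\left(\theta + \frac{\pi}{6} \right)}}{2} = G'(\theta).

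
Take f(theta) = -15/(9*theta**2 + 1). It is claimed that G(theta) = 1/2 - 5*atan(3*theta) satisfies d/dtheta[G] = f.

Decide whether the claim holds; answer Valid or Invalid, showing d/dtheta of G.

Valid - the claim checks out under differentiation.

d/dtheta[G] = -15/(9*theta**2 + 1)
This equals f(theta) exactly, so the claim holds.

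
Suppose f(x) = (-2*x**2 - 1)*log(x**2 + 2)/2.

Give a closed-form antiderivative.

An antiderivative is F(x) = -x**3*log(x**2 + 2)/3 + 2*x**3/9 - x*log(x**2 + 2)/2 - x/3 + sqrt(2)*atan(sqrt(2)*x/2)/3.

Whatever form F(x) takes, F'(x) = f(x) is non-negotiable.
Check: d/dx[-x**3*log(x**2 + 2)/3 + 2*x**3/9 - x*log(x**2 + 2)/2 - x/3 + sqrt(2)*atan(sqrt(2)*x/2)/3] = -x**2*log(x**2 + 2) - log(x**2 + 2)/2, which equals f(x).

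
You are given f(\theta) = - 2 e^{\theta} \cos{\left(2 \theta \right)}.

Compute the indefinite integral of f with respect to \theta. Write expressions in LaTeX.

Differentiate the proposed F(\theta) back; it has to land on f(\theta) exactly.
Check: d/d\theta[- \frac{4 e^{\theta} \sin{\left(2 \theta \right)}}{5} - \frac{2 e^{\theta} \cos{\left(2 \theta \right)}}{5}] = - 2 e^{\theta} \cos{\left(2 \theta \right)} = f(\theta).

F(\theta) = - \frac{4 e^{\theta} \sin{\left(2 \theta \right)}}{5} - \frac{2 e^{\theta} \cos{\left(2 \theta \right)}}{5} + C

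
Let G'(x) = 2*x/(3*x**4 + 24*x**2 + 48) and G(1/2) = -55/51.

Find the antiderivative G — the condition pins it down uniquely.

G(x) = (-3*x**2 - 13)/(3*x**2 + 12)

G'(x) matches the chain-rule pattern g'(h)*h' with inner function h(x) = x**2 + 4; substituting u = h(x) collapses the integral.
A general antiderivative is -1/(3*(x**2 + 4)) + C.
The condition gives C = -55/51 - (-4/51) = -1.
So G(x) = (-3*x**2 - 13)/(3*x**2 + 12).
Check: d/dx[(-3*x**2 - 13)/(3*x**2 + 12)] = 2*x/(3*x**4 + 24*x**2 + 48) = G'(x).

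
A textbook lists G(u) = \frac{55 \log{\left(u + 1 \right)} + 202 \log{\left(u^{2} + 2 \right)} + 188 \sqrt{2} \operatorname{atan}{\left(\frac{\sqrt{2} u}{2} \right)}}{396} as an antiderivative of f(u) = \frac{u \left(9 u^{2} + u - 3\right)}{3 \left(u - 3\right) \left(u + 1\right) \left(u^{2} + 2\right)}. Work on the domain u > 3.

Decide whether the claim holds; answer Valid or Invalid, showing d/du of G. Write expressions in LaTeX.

Invalid: d/du[G] - f = - \frac{81}{44 u - 132}, which is not 0.

d/du[G] = \frac{153 u^{2} + 260 u + 162}{132 u^{3} + 132 u^{2} + 264 u + 264}
d/du[G] - f(u) = - \frac{81}{44 u - 132} != 0.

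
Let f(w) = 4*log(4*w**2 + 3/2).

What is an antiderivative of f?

An antiderivative is F(w) = 2*(2*w*log(4*w**2 + 3/2) - 4*w + sqrt(6)*atan(2*sqrt(6)*w/3)).

Since d/dw undoes antidifferentiation here, F'(w) = f(w) is required of F(w).
Check: d/dw[2*(2*w*log(4*w**2 + 3/2) - 4*w + sqrt(6)*atan(2*sqrt(6)*w/3))] = 4*log(4*w**2 + 3/2) = f(w).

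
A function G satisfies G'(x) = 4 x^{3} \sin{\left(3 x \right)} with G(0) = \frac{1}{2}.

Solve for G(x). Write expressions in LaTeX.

G(x) = - \frac{4 x^{3} \cos{\left(3 x \right)}}{3} + \frac{4 x^{2} \sin{\left(3 x \right)}}{3} + \frac{8 x \cos{\left(3 x \right)}}{9} - \frac{8 \sin{\left(3 x \right)}}{27} + \frac{1}{2}

Check a candidate G(x) by differentiating: d/dx[G] must match the given G'(x).
A general antiderivative is - \frac{4 x^{3} \cos{\left(3 x \right)}}{3} + \frac{4 x^{2} \sin{\left(3 x \right)}}{3} + \frac{8 x \cos{\left(3 x \right)}}{9} - \frac{8 \sin{\left(3 x \right)}}{27} + C.
The condition gives C = \frac{1}{2} - (0) = \frac{1}{2}.
So G(x) = - \frac{4 x^{3} \cos{\left(3 x \right)}}{3} + \frac{4 x^{2} \sin{\left(3 x \right)}}{3} + \frac{8 x \cos{\left(3 x \right)}}{9} - \frac{8 \sin{\left(3 x \right)}}{27} + \frac{1}{2}.
Check: d/dx[- \frac{4 x^{3} \cos{\left(3 x \right)}}{3} + \frac{4 x^{2} \sin{\left(3 x \right)}}{3} + \frac{8 x \cos{\left(3 x \right)}}{9} - \frac{8 \sin{\left(3 x \right)}}{27} + \frac{1}{2}] = 4 x^{3} \sin{\left(3 x \right)} = G'(x).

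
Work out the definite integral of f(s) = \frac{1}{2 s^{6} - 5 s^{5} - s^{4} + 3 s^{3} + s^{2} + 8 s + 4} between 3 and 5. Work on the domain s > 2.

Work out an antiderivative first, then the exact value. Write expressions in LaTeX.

The denominator factors as \left(s - 2\right)^{2} \left(s + 1\right) \left(2 s + 1\right) \left(s^{2} + 1\right); partial fractions split f into directly integrable pieces: - \frac{13 s - 9}{250 \left(s^{2} + 1\right)} + \frac{32}{125 \left(2 s + 1\right)} - \frac{1}{18 \left(s + 1\right)} - \frac{23}{1125 \left(s - 2\right)} + \frac{1}{75 \left(s - 2\right)^{2}}.
F(s) = \frac{- 92 \left(s - 2\right) \log{\left(s - 2 \right)} + 576 \left(s - 2\right) \log{\left(s + \frac{1}{2} \right)} - 250 \left(s - 2\right) \log{\left(s + 1 \right)} - 117 \left(s - 2\right) \log{\left(s^{2} + 1 \right)} + 162 \left(s - 2\right) \operatorname{atan}{\left(s \right)} - 60}{4500 \left(s - 2\right)} is an antiderivative of f.
Check: d/ds[\frac{- 92 \left(s - 2\right) \log{\left(s - 2 \right)} + 576 \left(s - 2\right) \log{\left(s + \frac{1}{2} \right)} - 250 \left(s - 2\right) \log{\left(s + 1 \right)} - 117 \left(s - 2\right) \log{\left(s^{2} + 1 \right)} + 162 \left(s - 2\right) \operatorname{atan}{\left(s \right)} - 60}{4500 \left(s - 2\right)}] = \frac{1}{2 s^{6} - 5 s^{5} - s^{4} + 3 s^{3} + s^{2} + 8 s + 4} = f(s).
F(5) = - \frac{\log{\left(6 \right)}}{18} - \frac{13 \log{\left(26 \right)}}{500} - \frac{23 \log{\left(3 \right)}}{1125} - \frac{1}{225} + \frac{9 \operatorname{atan}{\left(5 \right)}}{250} + \frac{16 \log{\left(\frac{11}{2} \right)}}{125}; F(3) = - \frac{\log{\left(4 \right)}}{18} - \frac{13 \log{\left(10 \right)}}{500} - \frac{1}{75} + \frac{9 \operatorname{atan}{\left(3 \right)}}{250} + \frac{16 \log{\left(\frac{7}{2} \right)}}{125}.
Integral = F(5) - F(3) = - \frac{16 \log{\left(\frac{7}{2} \right)}}{125} - \frac{\log{\left(6 \right)}}{18} - \frac{13 \log{\left(26 \right)}}{500} - \frac{9 \operatorname{atan}{\left(3 \right)}}{250} - \frac{23 \log{\left(3 \right)}}{1125} + \frac{2}{225} + \frac{9 \operatorname{atan}{\left(5 \right)}}{250} + \frac{13 \log{\left(10 \right)}}{500} + \frac{\log{\left(4 \right)}}{18} + \frac{16 \log{\left(\frac{11}{2} \right)}}{125}.

Antiderivative: F(s) = \frac{- 92 \left(s - 2\right) \log{\left(s - 2 \right)} + 576 \left(s - 2\right) \log{\left(s + \frac{1}{2} \right)} - 250 \left(s - 2\right) \log{\left(s + 1 \right)} - 117 \left(s - 2\right) \log{\left(s^{2} + 1 \right)} + 162 \left(s - 2\right) \operatorname{atan}{\left(s \right)} - 60}{4500 \left(s - 2\right)}; value = - \frac{16 \log{\left(\frac{7}{2} \right)}}{125} - \frac{\log{\left(6 \right)}}{18} - \frac{13 \log{\left(26 \right)}}{500} - \frac{9 \operatorname{atan}{\left(3 \right)}}{250} - \frac{23 \log{\left(3 \right)}}{1125} + \frac{2}{225} + \frac{9 \operatorname{atan}{\left(5 \right)}}{250} + \frac{13 \log{\left(10 \right)}}{500} + \frac{\log{\left(4 \right)}}{18} + \frac{16 \log{\left(\frac{11}{2} \right)}}{125}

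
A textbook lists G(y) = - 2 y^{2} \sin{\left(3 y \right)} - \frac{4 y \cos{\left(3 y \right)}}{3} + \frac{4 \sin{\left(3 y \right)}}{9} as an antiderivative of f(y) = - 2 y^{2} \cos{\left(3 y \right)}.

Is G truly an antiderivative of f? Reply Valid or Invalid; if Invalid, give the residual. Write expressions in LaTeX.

Invalid: d/dy[G] - f = - 4 y^{2} \cos{\left(3 y \right)}, which is not 0.

d/dy[G] = - 6 y^{2} \cos{\left(3 y \right)}
d/dy[G] - f(y) = - 4 y^{2} \cos{\left(3 y \right)} != 0.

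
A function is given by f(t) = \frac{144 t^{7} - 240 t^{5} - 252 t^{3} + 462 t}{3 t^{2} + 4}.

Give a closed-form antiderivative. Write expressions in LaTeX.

An antiderivative is F(t) = - \left(3 - 2 t^{2}\right)^{3} + 5 \log{\left(\frac{3 t^{2}}{2} + 2 \right)}.

Recover f(t) by differentiating a candidate F(t); any mismatch rules it out.
Check: d/dt[- \left(3 - 2 t^{2}\right)^{3} + 5 \log{\left(\frac{3 t^{2}}{2} + 2 \right)}] = \frac{144 t^{7} - 240 t^{5} - 252 t^{3} + 462 t}{3 t^{2} + 4} = f(t).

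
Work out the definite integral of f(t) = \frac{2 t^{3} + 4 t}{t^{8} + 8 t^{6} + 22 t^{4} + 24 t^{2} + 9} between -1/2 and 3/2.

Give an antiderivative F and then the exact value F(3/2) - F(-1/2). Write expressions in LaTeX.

Antiderivative: F(t) = - \frac{1}{2 t^{4} + 8 t^{2} + 6}; value = \frac{128}{1365}

The substitution u = t^{4} + 4 t^{2} + 3 works: f is exactly (dF/du)*(du/dt) for that inner function.
F(t) = - \frac{1}{2 t^{4} + 8 t^{2} + 6} is an antiderivative of f.
Check: d/dt[- \frac{1}{2 t^{4} + 8 t^{2} + 6}] = \frac{2 t^{3} + 4 t}{t^{8} + 8 t^{6} + 22 t^{4} + 24 t^{2} + 9} = f(t).
F(3/2) = - \frac{8}{273}; F(-1/2) = - \frac{8}{65}.
Integral = F(3/2) - F(-1/2) = \frac{128}{1365}.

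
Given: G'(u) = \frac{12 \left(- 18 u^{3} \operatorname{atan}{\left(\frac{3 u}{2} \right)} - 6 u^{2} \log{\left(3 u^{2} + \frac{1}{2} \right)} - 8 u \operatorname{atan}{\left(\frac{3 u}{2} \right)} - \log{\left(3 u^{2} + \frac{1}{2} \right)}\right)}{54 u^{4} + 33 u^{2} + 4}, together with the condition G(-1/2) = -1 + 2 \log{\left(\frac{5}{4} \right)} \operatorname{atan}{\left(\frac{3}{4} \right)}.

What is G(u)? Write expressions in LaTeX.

Recognize the product-rule pattern: G'(u) = v'r + vr' with v = - 2 \operatorname{atan}{\left(\frac{3 u}{2} \right)}, r = \log{\left(3 u^{2} + \frac{1}{2} \right)}, so integration by parts undoes it.
A general antiderivative is - 2 \log{\left(3 u^{2} + \frac{1}{2} \right)} \operatorname{atan}{\left(\frac{3 u}{2} \right)} + C.
The condition gives C = -1 + 2 \log{\left(\frac{5}{4} \right)} \operatorname{atan}{\left(\frac{3}{4} \right)} - (2 \log{\left(\frac{5}{4} \right)} \operatorname{atan}{\left(\frac{3}{4} \right)}) = -1.
So G(u) = - 2 \log{\left(3 u^{2} + \frac{1}{2} \right)} \operatorname{atan}{\left(\frac{3 u}{2} \right)} - 1.
Check: d/du[- 2 \log{\left(3 u^{2} + \frac{1}{2} \right)} \operatorname{atan}{\left(\frac{3 u}{2} \right)} - 1] = \frac{- 216 u^{3} \operatorname{atan}{\left(\frac{3 u}{2} \right)} - 72 u^{2} \log{\left(3 u^{2} + \frac{1}{2} \right)} - 96 u \operatorname{atan}{\left(\frac{3 u}{2} \right)} - 12 \log{\left(3 u^{2} + \frac{1}{2} \right)}}{54 u^{4} + 33 u^{2} + 4}, which equals G'(u).

G(u) = - 2 \log{\left(3 u^{2} + \frac{1}{2} \right)} \operatorname{atan}{\left(\frac{3 u}{2} \right)} - 1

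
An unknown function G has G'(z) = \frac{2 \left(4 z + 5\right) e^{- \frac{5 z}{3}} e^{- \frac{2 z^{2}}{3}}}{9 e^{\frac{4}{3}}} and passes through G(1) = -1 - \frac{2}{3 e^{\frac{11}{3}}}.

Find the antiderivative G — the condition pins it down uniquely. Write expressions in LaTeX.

G(z) = \frac{\left(- 3 e^{\frac{4}{3}} e^{\frac{5 z}{3}} e^{\frac{2 z^{2}}{3}} - 2\right) e^{- \frac{5 z}{3}} e^{- \frac{2 z^{2}}{3}}}{3 e^{\frac{4}{3}}}

The substitution u = - \frac{2 z^{2}}{3} - \frac{5 z}{3} - \frac{4}{3} works: G'(z) is exactly (dG/du)*(du/dz) for that inner function.
A general antiderivative is - \frac{2 e^{- \frac{2 z^{2}}{3} - \frac{5 z}{3} - \frac{4}{3}}}{3} + C.
The condition gives C = -1 - \frac{2}{3 e^{\frac{11}{3}}} - (- \frac{2}{3 e^{\frac{11}{3}}}) = -1.
So G(z) = \frac{\left(- 3 e^{\frac{4}{3}} e^{\frac{5 z}{3}} e^{\frac{2 z^{2}}{3}} - 2\right) e^{- \frac{5 z}{3}} e^{- \frac{2 z^{2}}{3}}}{3 e^{\frac{4}{3}}}.
Check: d/dz[\frac{\left(- 3 e^{\frac{4}{3}} e^{\frac{5 z}{3}} e^{\frac{2 z^{2}}{3}} - 2\right) e^{- \frac{5 z}{3}} e^{- \frac{2 z^{2}}{3}}}{3 e^{\frac{4}{3}}}] = \frac{\left(8 z + 10\right) e^{- \frac{5 z}{3}} e^{- \frac{2 z^{2}}{3}}}{9 e^{\frac{4}{3}}}, which equals G'(z).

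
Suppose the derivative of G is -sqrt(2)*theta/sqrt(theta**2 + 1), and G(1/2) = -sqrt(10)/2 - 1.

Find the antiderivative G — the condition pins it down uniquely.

G(theta) = -sqrt(2*theta**2 + 2) - 1

The substitution u = 2*theta**2 + 2 works: G'(theta) is exactly (dG/du)*(du/dtheta) for that inner function.
A general antiderivative is -sqrt(2*theta**2 + 2) + C.
The condition gives C = -sqrt(10)/2 - 1 - (-sqrt(10)/2) = -1.
So G(theta) = -sqrt(2*theta**2 + 2) - 1.
Check: d/dtheta[-sqrt(2*theta**2 + 2) - 1] = -sqrt(2)*theta/sqrt(theta**2 + 1) = G'(theta).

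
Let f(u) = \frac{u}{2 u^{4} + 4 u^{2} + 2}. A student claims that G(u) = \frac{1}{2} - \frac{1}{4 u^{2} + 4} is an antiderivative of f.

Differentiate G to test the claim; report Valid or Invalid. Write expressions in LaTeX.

Valid - the claim checks out under differentiation.

d/du[G] = \frac{u}{2 u^{4} + 4 u^{2} + 2}
This equals f(u) exactly, so the claim holds.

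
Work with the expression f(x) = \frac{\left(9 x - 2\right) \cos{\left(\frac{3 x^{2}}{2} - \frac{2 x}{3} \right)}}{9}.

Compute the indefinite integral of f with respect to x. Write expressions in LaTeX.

F(x) = \frac{\sin{\left(\frac{3 x^{2}}{2} - \frac{2 x}{3} \right)}}{3} + C

f matches the chain-rule pattern g'(h)*h' with inner function h(x) = \frac{3 x^{2}}{2} - \frac{2 x}{3}; substituting u = h(x) collapses the integral.
Check: d/dx[\frac{\sin{\left(\frac{3 x^{2}}{2} - \frac{2 x}{3} \right)}}{3}] = x \cos{\left(\frac{3 x^{2}}{2} - \frac{2 x}{3} \right)} - \frac{2 \cos{\left(\frac{3 x^{2}}{2} - \frac{2 x}{3} \right)}}{9}, which equals f(x).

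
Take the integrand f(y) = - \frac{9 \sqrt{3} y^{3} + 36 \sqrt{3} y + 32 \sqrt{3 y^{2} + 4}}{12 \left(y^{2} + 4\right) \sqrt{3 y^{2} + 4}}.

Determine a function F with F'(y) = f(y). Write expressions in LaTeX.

Since d/dy undoes antidifferentiation here, F'(y) = f(y) is required of F(y).
Check: d/dy[- \frac{3 \sqrt{y^{2} + \frac{4}{3}}}{4} - \frac{4 \operatorname{atan}{\left(\frac{y}{2} \right)}}{3}] = \frac{- 9 \sqrt{3} y^{3} - 36 \sqrt{3} y - 32 \sqrt{3 y^{2} + 4}}{12 y^{2} \sqrt{3 y^{2} + 4} + 48 \sqrt{3 y^{2} + 4}}, which equals f(y).

An antiderivative is F(y) = - \frac{3 \sqrt{y^{2} + \frac{4}{3}}}{4} - \frac{4 \operatorname{atan}{\left(\frac{y}{2} \right)}}{3}.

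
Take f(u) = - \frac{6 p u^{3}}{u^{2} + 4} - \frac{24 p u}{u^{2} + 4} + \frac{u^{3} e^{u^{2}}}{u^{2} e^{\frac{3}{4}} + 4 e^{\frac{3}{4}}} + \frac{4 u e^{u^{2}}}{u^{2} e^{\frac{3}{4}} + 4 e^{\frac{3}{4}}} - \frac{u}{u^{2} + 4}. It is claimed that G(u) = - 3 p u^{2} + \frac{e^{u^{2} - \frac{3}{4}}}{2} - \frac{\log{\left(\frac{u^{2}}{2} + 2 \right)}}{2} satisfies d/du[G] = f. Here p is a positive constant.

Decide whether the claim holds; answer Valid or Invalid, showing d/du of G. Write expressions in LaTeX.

Valid: G'(u) = f(u).

d/du[G] = \frac{- 6 p u^{3} - 24 p u + \frac{u^{3} e^{u^{2}}}{e^{\frac{3}{4}}} + \frac{4 u e^{u^{2}}}{e^{\frac{3}{4}}} - u}{u^{2} + 4}
This equals f(u) exactly, so the claim holds.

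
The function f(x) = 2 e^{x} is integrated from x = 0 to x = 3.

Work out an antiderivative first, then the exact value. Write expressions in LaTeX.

Antiderivative: F(x) = 2 e^{x}; value = -2 + 2 e^{3}

Since d/dx undoes antidifferentiation here, F'(x) = f(x) is required of F(x).
F(x) = 2 e^{x} is an antiderivative of f.
Check: d/dx[2 e^{x}] = 2 e^{x} = f(x).
F(3) = 2 e^{3}; F(0) = 2.
Integral = F(3) - F(0) = -2 + 2 e^{3}.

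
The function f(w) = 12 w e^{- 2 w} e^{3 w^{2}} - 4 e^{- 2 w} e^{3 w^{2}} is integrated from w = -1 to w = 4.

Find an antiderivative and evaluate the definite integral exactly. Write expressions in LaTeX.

Antiderivative: F(w) = 2 e^{- 2 w} e^{3 w^{2}}; value = - 2 e^{5} + 2 e^{40}

The substitution u = 3 w^{2} - 2 w works: f is exactly (dF/du)*(du/dw) for that inner function.
F(w) = 2 e^{- 2 w} e^{3 w^{2}} is an antiderivative of f.
Check: d/dw[2 e^{- 2 w} e^{3 w^{2}}] = \left(12 w e^{3 w^{2}} - 4 e^{3 w^{2}}\right) e^{- 2 w}, which equals f(w).
F(4) = 2 e^{40}; F(-1) = 2 e^{5}.
Integral = F(4) - F(-1) = - 2 e^{5} + 2 e^{40}.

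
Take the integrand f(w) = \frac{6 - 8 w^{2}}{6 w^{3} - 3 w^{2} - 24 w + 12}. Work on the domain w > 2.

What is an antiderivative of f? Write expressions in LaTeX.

The denominator factors as 3 \left(w - 2\right) \left(w + 2\right) \left(2 w - 1\right); partial fractions split f into directly integrable pieces: - \frac{16}{45 \left(2 w - 1\right)} - \frac{13}{30 \left(w + 2\right)} - \frac{13}{18 \left(w - 2\right)}.
Check: d/dw[- \frac{65 \log{\left(w - 2 \right)} + 16 \log{\left(w - \frac{1}{2} \right)} + 39 \log{\left(w + 2 \right)}}{90}] = \frac{6 - 8 w^{2}}{6 w^{3} - 3 w^{2} - 24 w + 12} = f(w).

An antiderivative is F(w) = - \frac{65 \log{\left(w - 2 \right)} + 16 \log{\left(w - \frac{1}{2} \right)} + 39 \log{\left(w + 2 \right)}}{90}.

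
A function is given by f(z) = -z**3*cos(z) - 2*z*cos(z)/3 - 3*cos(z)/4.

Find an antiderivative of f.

An antiderivative is F(z) = -z**3*sin(z) - 3*z**2*cos(z) + 16*z*sin(z)/3 - 3*sin(z)/4 + 16*cos(z)/3.

The integrand splits into summands that can be handled one at a time.
Check: d/dz[-z**3*sin(z) - 3*z**2*cos(z) + 16*z*sin(z)/3 - 3*sin(z)/4 + 16*cos(z)/3] = -z**3*cos(z) - 2*z*cos(z)/3 - 3*cos(z)/4 = f(z).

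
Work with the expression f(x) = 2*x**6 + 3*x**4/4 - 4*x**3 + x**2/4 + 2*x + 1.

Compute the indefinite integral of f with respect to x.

Integrate term by term and add the pieces.
Check: d/dx[2*x**7/7 + 3*x**5/20 - x**4 + x**3/12 + x**2 + x] = 2*x**6 + 3*x**4/4 - 4*x**3 + x**2/4 + 2*x + 1 = f(x).

F(x) = 2*x**7/7 + 3*x**5/20 - x**4 + x**3/12 + x**2 + x + C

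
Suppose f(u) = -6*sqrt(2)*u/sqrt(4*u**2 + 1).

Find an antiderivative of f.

The substitution w = 2*u**2 + 1/2 works: f is exactly (dF/dw)*(dw/du) for that inner function.
Check: d/du[-3*sqrt(2)*sqrt(4*u**2 + 1)/2] = -6*sqrt(2)*u/sqrt(4*u**2 + 1) = f(u).

An antiderivative is F(u) = -3*sqrt(2)*sqrt(4*u**2 + 1)/2.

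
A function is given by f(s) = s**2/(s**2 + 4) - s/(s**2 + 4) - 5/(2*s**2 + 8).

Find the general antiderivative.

The integrand splits into summands that can be handled one at a time.
Check: d/ds[s - log(s**2 + 4)/2 - 13*atan(s/2)/4] = (2*s**2 - 2*s - 5)/(2*s**2 + 8), which equals f(s).

F(s) = s - log(s**2 + 4)/2 - 13*atan(s/2)/4 + C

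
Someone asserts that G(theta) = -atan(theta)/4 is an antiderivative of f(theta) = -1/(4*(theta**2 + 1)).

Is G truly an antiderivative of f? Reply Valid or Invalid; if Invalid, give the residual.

Valid: G'(theta) = f(theta).

d/dtheta[G] = -1/(4*theta**2 + 4)
This equals f(theta) exactly, so the claim holds.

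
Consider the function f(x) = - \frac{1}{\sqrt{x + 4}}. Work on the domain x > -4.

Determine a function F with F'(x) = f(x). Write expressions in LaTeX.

Check any antiderivative F(x) by computing F'(x) and comparing it with f(x).
Check: d/dx[- 2 \sqrt{x + 4}] = - \frac{1}{\sqrt{x + 4}} = f(x).

An antiderivative is F(x) = - 2 \sqrt{x + 4}.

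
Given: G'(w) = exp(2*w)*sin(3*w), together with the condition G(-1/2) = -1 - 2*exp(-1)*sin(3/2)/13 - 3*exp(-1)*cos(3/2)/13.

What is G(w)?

G(w) = (2*exp(2*w)*sin(3*w) - 3*exp(2*w)*cos(3*w) - 13)/13

Since d/dw undoes antidifferentiation here, G(w) must give back the stated G'(w).
A general antiderivative is 2*exp(2*w)*sin(3*w)/13 - 3*exp(2*w)*cos(3*w)/13 + C.
The condition gives C = -1 - 2*exp(-1)*sin(3/2)/13 - 3*exp(-1)*cos(3/2)/13 - (-2*exp(-1)*sin(3/2)/13 - 3*exp(-1)*cos(3/2)/13) = -1.
So G(w) = (2*exp(2*w)*sin(3*w) - 3*exp(2*w)*cos(3*w) - 13)/13.
Check: d/dw[(2*exp(2*w)*sin(3*w) - 3*exp(2*w)*cos(3*w) - 13)/13] = exp(2*w)*sin(3*w) = G'(w).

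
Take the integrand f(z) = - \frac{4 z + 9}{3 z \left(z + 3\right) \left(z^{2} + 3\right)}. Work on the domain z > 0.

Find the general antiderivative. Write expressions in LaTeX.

F(z) = - \frac{\log{\left(z \right)}}{3} - \frac{\log{\left(z + 3 \right)}}{36} + \frac{13 \log{\left(z^{2} + 3 \right)}}{72} - \frac{\sqrt{3} \operatorname{atan}{\left(\frac{\sqrt{3} z}{3} \right)}}{36} + C

Factor the denominator (3 z \left(z + 3\right) \left(z^{2} + 3\right)) and decompose: f = \frac{13 z - 3}{36 \left(z^{2} + 3\right)} - \frac{1}{36 \left(z + 3\right)} - \frac{1}{3 z}; each piece integrates to a log, atan, or power term.
Check: d/dz[- \frac{\log{\left(z \right)}}{3} - \frac{\log{\left(z + 3 \right)}}{36} + \frac{13 \log{\left(z^{2} + 3 \right)}}{72} - \frac{\sqrt{3} \operatorname{atan}{\left(\frac{\sqrt{3} z}{3} \right)}}{36}] = \frac{- 4 z - 9}{3 z^{4} + 9 z^{3} + 9 z^{2} + 27 z}, which equals f(z).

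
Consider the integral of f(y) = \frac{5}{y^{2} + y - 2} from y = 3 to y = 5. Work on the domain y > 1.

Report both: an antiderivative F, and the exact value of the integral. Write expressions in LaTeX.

Factor the denominator (\left(y - 1\right) \left(y + 2\right)) and decompose: f = - \frac{5}{3 \left(y + 2\right)} + \frac{5}{3 \left(y - 1\right)}; each piece integrates to a log, atan, or power term.
F(y) = \frac{5 \log{\left(y - 1 \right)}}{3} - \frac{5 \log{\left(y + 2 \right)}}{3} is an antiderivative of f.
Check: d/dy[\frac{5 \log{\left(y - 1 \right)}}{3} - \frac{5 \log{\left(y + 2 \right)}}{3}] = \frac{5}{y^{2} + y - 2} = f(y).
F(5) = - \frac{5 \log{\left(7 \right)}}{3} + \frac{5 \log{\left(4 \right)}}{3}; F(3) = - \frac{5 \log{\left(5 \right)}}{3} + \frac{5 \log{\left(2 \right)}}{3}.
Integral = F(5) - F(3) = - \frac{5 \log{\left(7 \right)}}{3} - \frac{5 \log{\left(2 \right)}}{3} + \frac{5 \log{\left(4 \right)}}{3} + \frac{5 \log{\left(5 \right)}}{3}.

Antiderivative: F(y) = \frac{5 \log{\left(y - 1 \right)}}{3} - \frac{5 \log{\left(y + 2 \right)}}{3}; value = - \frac{5 \log{\left(7 \right)}}{3} - \frac{5 \log{\left(2 \right)}}{3} + \frac{5 \log{\left(4 \right)}}{3} + \frac{5 \log{\left(5 \right)}}{3}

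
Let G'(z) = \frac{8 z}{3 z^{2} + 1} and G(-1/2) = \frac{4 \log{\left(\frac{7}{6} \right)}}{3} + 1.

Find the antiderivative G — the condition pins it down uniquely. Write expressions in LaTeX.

G'(z) matches the chain-rule pattern g'(h)*h' with inner function h(z) = 2 z^{2} + \frac{2}{3}; substituting u = h(z) collapses the integral.
A general antiderivative is \frac{4 \log{\left(2 z^{2} + \frac{2}{3} \right)}}{3} + C.
The condition gives C = \frac{4 \log{\left(\frac{7}{6} \right)}}{3} + 1 - (\frac{4 \log{\left(\frac{7}{6} \right)}}{3}) = 1.
So G(z) = \frac{4 \log{\left(2 z^{2} + \frac{2}{3} \right)}}{3} + 1.
Check: d/dz[\frac{4 \log{\left(2 z^{2} + \frac{2}{3} \right)}}{3} + 1] = \frac{8 z}{3 z^{2} + 1} = G'(z).

G(z) = \frac{4 \log{\left(2 z^{2} + \frac{2}{3} \right)}}{3} + 1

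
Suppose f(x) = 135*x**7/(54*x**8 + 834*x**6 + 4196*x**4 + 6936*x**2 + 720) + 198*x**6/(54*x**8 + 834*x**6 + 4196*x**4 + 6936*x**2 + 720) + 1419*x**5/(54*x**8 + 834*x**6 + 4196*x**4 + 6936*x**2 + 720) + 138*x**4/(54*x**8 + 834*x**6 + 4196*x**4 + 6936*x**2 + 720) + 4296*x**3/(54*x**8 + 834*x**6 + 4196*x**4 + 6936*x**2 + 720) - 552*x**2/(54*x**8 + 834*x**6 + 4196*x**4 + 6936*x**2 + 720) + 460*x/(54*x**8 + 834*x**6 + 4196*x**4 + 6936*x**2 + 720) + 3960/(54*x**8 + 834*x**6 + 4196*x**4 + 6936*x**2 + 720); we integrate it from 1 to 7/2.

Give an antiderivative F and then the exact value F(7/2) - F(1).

Integrate term by term and add the pieces.
F(x) = -3*x/(x**2 + 6) + 5*log(3*x**2/2 + 5)/4 + 2*atan(3*x) + 1/(x**2/2 + 3) is an antiderivative of f.
Check: d/dx[-3*x/(x**2 + 6) + 5*log(3*x**2/2 + 5)/4 + 2*atan(3*x) + 1/(x**2/2 + 3)] = (135*x**7 + 198*x**6 + 1419*x**5 + 138*x**4 + 4296*x**3 - 552*x**2 + 460*x + 3960)/(54*x**8 + 834*x**6 + 4196*x**4 + 6936*x**2 + 720), which equals f(x).
F(7/2) = -34/73 + 2*atan(21/2) + 5*log(187/8)/4; F(1) = -1/7 + 5*log(13/2)/4 + 2*atan(3).
Integral = F(7/2) - F(1) = -2*atan(3) - 5*log(13/2)/4 - 165/511 + 2*atan(21/2) + 5*log(187/8)/4.

Antiderivative: F(x) = -3*x/(x**2 + 6) + 5*log(3*x**2/2 + 5)/4 + 2*atan(3*x) + 1/(x**2/2 + 3); value = -2*atan(3) - 5*log(13/2)/4 - 165/511 + 2*atan(21/2) + 5*log(187/8)/4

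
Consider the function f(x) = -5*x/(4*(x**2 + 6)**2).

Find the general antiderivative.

f matches the chain-rule pattern g'(h)*h' with inner function h(x) = 8*x**2 + 48; substituting u = h(x) collapses the integral.
Check: d/dx[5/(8*x**2 + 48)] = -5*x/(4*x**4 + 48*x**2 + 144), which equals f(x).

F(x) = 5/(8*x**2 + 48) + C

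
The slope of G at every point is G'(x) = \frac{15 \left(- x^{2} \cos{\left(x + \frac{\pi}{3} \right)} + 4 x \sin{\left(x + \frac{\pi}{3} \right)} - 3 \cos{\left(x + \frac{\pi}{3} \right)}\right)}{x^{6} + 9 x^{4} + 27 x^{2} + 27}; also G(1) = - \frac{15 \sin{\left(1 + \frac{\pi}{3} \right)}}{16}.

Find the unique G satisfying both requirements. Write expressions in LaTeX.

G(x) = - \frac{5 \sin{\left(x + \frac{\pi}{3} \right)}}{\frac{x^{4}}{3} + 2 x^{2} + 3}

Recognize the product-rule pattern: G'(x) = u'v + uv' with u = - \frac{5}{\frac{x^{4}}{3} + 2 x^{2} + 3}, v = \sin{\left(x + \frac{\pi}{3} \right)}, so integration by parts undoes it.
A general antiderivative is - \frac{5 \sin{\left(x + \frac{\pi}{3} \right)}}{\frac{x^{4}}{3} + 2 x^{2} + 3} + C.
The condition gives C = - \frac{15 \sin{\left(1 + \frac{\pi}{3} \right)}}{16} - (- \frac{15 \sin{\left(1 + \frac{\pi}{3} \right)}}{16}) = 0.
So G(x) = - \frac{5 \sin{\left(x + \frac{\pi}{3} \right)}}{\frac{x^{4}}{3} + 2 x^{2} + 3}.
Check: d/dx[- \frac{5 \sin{\left(x + \frac{\pi}{3} \right)}}{\frac{x^{4}}{3} + 2 x^{2} + 3}] = \frac{- 15 x^{2} \cos{\left(x + \frac{\pi}{3} \right)} + 60 x \sin{\left(x + \frac{\pi}{3} \right)} - 45 \cos{\left(x + \frac{\pi}{3} \right)}}{x^{6} + 9 x^{4} + 27 x^{2} + 27}, which equals G'(x).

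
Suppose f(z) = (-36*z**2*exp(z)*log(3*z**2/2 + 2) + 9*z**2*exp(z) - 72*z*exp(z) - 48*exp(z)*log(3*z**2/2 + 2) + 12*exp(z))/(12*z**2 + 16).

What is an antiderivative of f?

An antiderivative is F(z) = 3*(1 - 4*log(3*z**2/2 + 2))*exp(z)/4.

Differentiate the proposed F(z) back; it has to land on f(z) exactly.
Check: d/dz[3*(1 - 4*log(3*z**2/2 + 2))*exp(z)/4] = (-36*z**2*exp(z)*log(3*z**2/2 + 2) + 9*z**2*exp(z) - 72*z*exp(z) - 48*exp(z)*log(3*z**2/2 + 2) + 12*exp(z))/(12*z**2 + 16) = f(z).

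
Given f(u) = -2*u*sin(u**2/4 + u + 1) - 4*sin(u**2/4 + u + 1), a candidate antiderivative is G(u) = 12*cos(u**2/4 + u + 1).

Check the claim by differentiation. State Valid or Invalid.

Invalid: d/du[G] - f = -4*u*sin(u**2/4 + u + 1) - 8*sin(u**2/4 + u + 1), which is not 0.

d/du[G] = -6*u*sin(u**2/4 + u + 1) - 12*sin(u**2/4 + u + 1)
d/du[G] - f(u) = -4*u*sin(u**2/4 + u + 1) - 8*sin(u**2/4 + u + 1) != 0.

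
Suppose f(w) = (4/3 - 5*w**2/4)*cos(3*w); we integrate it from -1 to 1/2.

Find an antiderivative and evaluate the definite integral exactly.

Antiderivative: F(w) = -5*w**2*sin(3*w)/12 - 5*w*cos(3*w)/18 + 29*sin(3*w)/54; value = -5*cos(3/2)/36 + 13*sin(3)/108 - 5*cos(3)/18 + 187*sin(3/2)/432

An antiderivative F(w) passes only if d/dw[F] lands on f(w) exactly.
F(w) = -5*w**2*sin(3*w)/12 - 5*w*cos(3*w)/18 + 29*sin(3*w)/54 is an antiderivative of f.
Check: d/dw[-5*w**2*sin(3*w)/12 - 5*w*cos(3*w)/18 + 29*sin(3*w)/54] = -5*w**2*cos(3*w)/4 + 4*cos(3*w)/3, which equals f(w).
F(1/2) = -5*cos(3/2)/36 + 187*sin(3/2)/432; F(-1) = 5*cos(3)/18 - 13*sin(3)/108.
Integral = F(1/2) - F(-1) = -5*cos(3/2)/36 + 13*sin(3)/108 - 5*cos(3)/18 + 187*sin(3/2)/432.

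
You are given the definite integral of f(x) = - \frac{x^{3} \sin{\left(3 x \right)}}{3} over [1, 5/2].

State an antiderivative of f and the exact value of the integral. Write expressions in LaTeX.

For F(x) to be correct the identity F'(x) - f(x) = 0 must hold.
F(x) = \frac{9 x^{3} \cos{\left(3 x \right)} - 9 x^{2} \sin{\left(3 x \right)} - 6 x \cos{\left(3 x \right)} + 2 \sin{\left(3 x \right)}}{81} is an antiderivative of f.
Check: d/dx[\frac{9 x^{3} \cos{\left(3 x \right)} - 9 x^{2} \sin{\left(3 x \right)} - 6 x \cos{\left(3 x \right)} + 2 \sin{\left(3 x \right)}}{81}] = - \frac{x^{3} \sin{\left(3 x \right)}}{3} = f(x).
F(5/2) = - \frac{217 \sin{\left(\frac{15}{2} \right)}}{324} + \frac{335 \cos{\left(\frac{15}{2} \right)}}{216}; F(1) = \frac{\cos{\left(3 \right)}}{27} - \frac{7 \sin{\left(3 \right)}}{81}.
Integral = F(5/2) - F(1) = - \frac{217 \sin{\left(\frac{15}{2} \right)}}{324} + \frac{7 \sin{\left(3 \right)}}{81} - \frac{\cos{\left(3 \right)}}{27} + \frac{335 \cos{\left(\frac{15}{2} \right)}}{216}.

Antiderivative: F(x) = \frac{9 x^{3} \cos{\left(3 x \right)} - 9 x^{2} \sin{\left(3 x \right)} - 6 x \cos{\left(3 x \right)} + 2 \sin{\left(3 x \right)}}{81}; value = - \frac{217 \sin{\left(\frac{15}{2} \right)}}{324} + \frac{7 \sin{\left(3 \right)}}{81} - \frac{\cos{\left(3 \right)}}{27} + \frac{335 \cos{\left(\frac{15}{2} \right)}}{216}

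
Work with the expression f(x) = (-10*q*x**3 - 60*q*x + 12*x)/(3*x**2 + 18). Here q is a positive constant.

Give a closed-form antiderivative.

Since d/dx undoes antidifferentiation here, F'(x) = f(x) is required of F(x).
Check: d/dx[-5*q*x**2/3 + 2*log(x**2/2 + 3)] = (-10*q*x**3 - 60*q*x + 12*x)/(3*x**2 + 18) = f(x).

An antiderivative is F(x) = -5*q*x**2/3 + 2*log(x**2/2 + 3).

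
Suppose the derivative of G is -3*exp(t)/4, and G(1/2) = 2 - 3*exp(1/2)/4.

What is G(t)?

Check a candidate G(t) by differentiating: d/dt[G] must match the given G'(t).
A general antiderivative is -3*exp(t)/4 + C.
The condition gives C = 2 - 3*exp(1/2)/4 - (-3*exp(1/2)/4) = 2.
So G(t) = 2 - 3*exp(t)/4.
Check: d/dt[2 - 3*exp(t)/4] = -3*exp(t)/4 = G'(t).

G(t) = 2 - 3*exp(t)/4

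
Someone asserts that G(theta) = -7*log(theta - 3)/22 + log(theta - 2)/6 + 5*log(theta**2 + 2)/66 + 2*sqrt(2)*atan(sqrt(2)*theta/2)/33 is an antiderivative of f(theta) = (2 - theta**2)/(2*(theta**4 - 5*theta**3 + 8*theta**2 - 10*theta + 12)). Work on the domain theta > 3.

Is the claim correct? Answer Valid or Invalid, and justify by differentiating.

d/dtheta[G] = (2 - theta**2)/(2*theta**4 - 10*theta**3 + 16*theta**2 - 20*theta + 24)
This equals f(theta) exactly, so the claim holds.

Valid - the claim checks out under differentiation.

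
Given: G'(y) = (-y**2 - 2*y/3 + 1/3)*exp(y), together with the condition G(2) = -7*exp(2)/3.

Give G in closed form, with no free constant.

G(y) = (-3*y**2 + 4*y - 3)*exp(y)/3

G'(y) has the shape u'v + uv' for u = -y**2 + 4*y/3 - 1 and v = exp(y) — it is the derivative of the product u*v.
A general antiderivative is (-3*y**2 + 4*y - 3)*exp(y)/3 + C.
The condition gives C = -7*exp(2)/3 - (-7*exp(2)/3) = 0.
So G(y) = (-3*y**2 + 4*y - 3)*exp(y)/3.
Check: d/dy[(-3*y**2 + 4*y - 3)*exp(y)/3] = -y**2*exp(y) - 2*y*exp(y)/3 + exp(y)/3, which equals G'(y).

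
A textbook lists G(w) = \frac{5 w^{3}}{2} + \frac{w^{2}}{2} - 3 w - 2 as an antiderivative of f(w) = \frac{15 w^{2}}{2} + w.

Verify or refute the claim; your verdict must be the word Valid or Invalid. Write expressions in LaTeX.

d/dw[G] = \frac{15 w^{2}}{2} + w - 3
d/dw[G] - f(w) = -3 != 0.

Invalid: d/dw[G] - f = -3, which is not 0.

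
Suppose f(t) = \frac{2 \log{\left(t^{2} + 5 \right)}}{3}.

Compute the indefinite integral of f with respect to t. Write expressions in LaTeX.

F(t) = \frac{2 t \log{\left(t^{2} + 5 \right)}}{3} - \frac{4 t}{3} + \frac{4 \sqrt{5} \operatorname{atan}{\left(\frac{\sqrt{5} t}{5} \right)}}{3} + C

Any candidate F(t) must reproduce f(t) exactly when differentiated.
Check: d/dt[\frac{2 t \log{\left(t^{2} + 5 \right)}}{3} - \frac{4 t}{3} + \frac{4 \sqrt{5} \operatorname{atan}{\left(\frac{\sqrt{5} t}{5} \right)}}{3}] = \frac{2 \log{\left(t^{2} + 5 \right)}}{3} = f(t).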